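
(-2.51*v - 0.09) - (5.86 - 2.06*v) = -0.45*v - 5.95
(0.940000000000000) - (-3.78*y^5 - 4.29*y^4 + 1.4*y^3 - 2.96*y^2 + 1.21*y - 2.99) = 3.78*y^5 + 4.29*y^4 - 1.4*y^3 + 2.96*y^2 - 1.21*y + 3.93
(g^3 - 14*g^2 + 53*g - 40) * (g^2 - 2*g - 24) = g^5 - 16*g^4 + 57*g^3 + 190*g^2 - 1192*g + 960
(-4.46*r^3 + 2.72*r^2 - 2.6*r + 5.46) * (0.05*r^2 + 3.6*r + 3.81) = -0.223*r^5 - 15.92*r^4 - 7.3306*r^3 + 1.2762*r^2 + 9.75*r + 20.8026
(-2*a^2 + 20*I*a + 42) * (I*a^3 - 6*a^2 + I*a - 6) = -2*I*a^5 - 8*a^4 - 80*I*a^3 - 260*a^2 - 78*I*a - 252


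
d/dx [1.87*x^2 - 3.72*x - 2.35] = 3.74*x - 3.72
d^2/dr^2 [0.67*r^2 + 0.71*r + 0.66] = 1.34000000000000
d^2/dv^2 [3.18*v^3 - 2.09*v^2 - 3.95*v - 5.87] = 19.08*v - 4.18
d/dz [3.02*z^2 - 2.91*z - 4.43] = 6.04*z - 2.91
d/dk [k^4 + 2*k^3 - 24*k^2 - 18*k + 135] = 4*k^3 + 6*k^2 - 48*k - 18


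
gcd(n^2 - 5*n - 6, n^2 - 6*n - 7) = n + 1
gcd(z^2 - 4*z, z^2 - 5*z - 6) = 1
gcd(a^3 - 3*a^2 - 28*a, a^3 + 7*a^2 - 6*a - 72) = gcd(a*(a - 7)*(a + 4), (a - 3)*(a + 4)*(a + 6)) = a + 4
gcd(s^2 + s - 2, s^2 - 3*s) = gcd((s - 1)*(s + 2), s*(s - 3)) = 1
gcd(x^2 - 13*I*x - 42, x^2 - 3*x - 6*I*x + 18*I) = x - 6*I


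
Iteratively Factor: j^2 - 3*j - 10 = (j - 5)*(j + 2)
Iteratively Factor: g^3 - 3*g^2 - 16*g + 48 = (g - 4)*(g^2 + g - 12) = (g - 4)*(g - 3)*(g + 4)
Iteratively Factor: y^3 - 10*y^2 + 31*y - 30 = (y - 5)*(y^2 - 5*y + 6) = (y - 5)*(y - 3)*(y - 2)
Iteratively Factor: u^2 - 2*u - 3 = (u - 3)*(u + 1)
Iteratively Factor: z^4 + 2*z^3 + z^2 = (z)*(z^3 + 2*z^2 + z) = z^2*(z^2 + 2*z + 1) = z^2*(z + 1)*(z + 1)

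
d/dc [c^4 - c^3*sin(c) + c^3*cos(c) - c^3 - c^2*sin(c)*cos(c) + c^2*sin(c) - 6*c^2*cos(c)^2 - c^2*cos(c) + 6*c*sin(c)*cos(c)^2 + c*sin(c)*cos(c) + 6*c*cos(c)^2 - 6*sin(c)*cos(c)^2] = -sqrt(2)*c^3*sin(c + pi/4) + 4*c^3 - 2*c^2*sin(c) + 6*c^2*sin(2*c) + 4*c^2*cos(c) - c^2*cos(2*c) - 3*c^2 + 2*c*sin(c) - 7*c*sin(2*c) - c*cos(c)/2 - 5*c*cos(2*c) + 9*c*cos(3*c)/2 - 6*c - 9*sin(c)/2 + sin(2*c)/2 + 3*sin(3*c)/2 + 9*cos(c)/2 + 3*cos(2*c) - 9*cos(3*c)/2 - 6*sqrt(2)*cos(c + pi/4) + 3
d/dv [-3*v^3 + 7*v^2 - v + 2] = -9*v^2 + 14*v - 1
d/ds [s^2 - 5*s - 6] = 2*s - 5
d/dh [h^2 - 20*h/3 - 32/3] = 2*h - 20/3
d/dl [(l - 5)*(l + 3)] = 2*l - 2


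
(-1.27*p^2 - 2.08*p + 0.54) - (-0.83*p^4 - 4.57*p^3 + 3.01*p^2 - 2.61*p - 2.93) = 0.83*p^4 + 4.57*p^3 - 4.28*p^2 + 0.53*p + 3.47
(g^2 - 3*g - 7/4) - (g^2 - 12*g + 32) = 9*g - 135/4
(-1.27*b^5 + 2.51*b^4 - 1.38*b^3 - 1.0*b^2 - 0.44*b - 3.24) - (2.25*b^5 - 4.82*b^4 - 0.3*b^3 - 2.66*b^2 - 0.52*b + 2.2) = -3.52*b^5 + 7.33*b^4 - 1.08*b^3 + 1.66*b^2 + 0.08*b - 5.44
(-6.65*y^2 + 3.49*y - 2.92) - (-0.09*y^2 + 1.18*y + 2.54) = -6.56*y^2 + 2.31*y - 5.46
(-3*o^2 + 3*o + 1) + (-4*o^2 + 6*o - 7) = -7*o^2 + 9*o - 6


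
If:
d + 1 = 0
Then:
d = -1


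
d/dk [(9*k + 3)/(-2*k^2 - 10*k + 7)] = 3*(6*k^2 + 4*k + 31)/(4*k^4 + 40*k^3 + 72*k^2 - 140*k + 49)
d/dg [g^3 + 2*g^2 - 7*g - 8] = 3*g^2 + 4*g - 7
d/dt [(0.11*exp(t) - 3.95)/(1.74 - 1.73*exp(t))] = -6.6421*exp(t)/(1.73*exp(t) - 1.74)^2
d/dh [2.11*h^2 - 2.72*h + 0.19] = 4.22*h - 2.72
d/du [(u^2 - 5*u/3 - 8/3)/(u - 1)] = (u^2 - 2*u + 13/3)/(u^2 - 2*u + 1)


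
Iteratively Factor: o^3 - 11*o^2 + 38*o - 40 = (o - 4)*(o^2 - 7*o + 10) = (o - 5)*(o - 4)*(o - 2)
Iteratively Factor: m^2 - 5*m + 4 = (m - 1)*(m - 4)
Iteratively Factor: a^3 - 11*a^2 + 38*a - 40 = (a - 2)*(a^2 - 9*a + 20) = (a - 4)*(a - 2)*(a - 5)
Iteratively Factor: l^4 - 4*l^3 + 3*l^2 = (l)*(l^3 - 4*l^2 + 3*l) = l*(l - 1)*(l^2 - 3*l) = l^2*(l - 1)*(l - 3)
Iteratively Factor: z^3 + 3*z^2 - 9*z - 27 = (z - 3)*(z^2 + 6*z + 9) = (z - 3)*(z + 3)*(z + 3)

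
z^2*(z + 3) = z^3 + 3*z^2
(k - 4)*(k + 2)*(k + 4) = k^3 + 2*k^2 - 16*k - 32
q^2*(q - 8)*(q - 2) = q^4 - 10*q^3 + 16*q^2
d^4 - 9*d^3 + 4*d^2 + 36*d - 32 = (d - 8)*(d - 2)*(d - 1)*(d + 2)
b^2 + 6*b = b*(b + 6)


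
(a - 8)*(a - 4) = a^2 - 12*a + 32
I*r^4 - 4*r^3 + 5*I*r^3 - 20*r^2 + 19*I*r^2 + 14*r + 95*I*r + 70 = (r + 5)*(r - 2*I)*(r + 7*I)*(I*r + 1)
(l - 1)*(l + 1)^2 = l^3 + l^2 - l - 1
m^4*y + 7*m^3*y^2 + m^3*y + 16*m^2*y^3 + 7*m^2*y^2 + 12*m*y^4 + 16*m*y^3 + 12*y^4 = (m + 2*y)^2*(m + 3*y)*(m*y + y)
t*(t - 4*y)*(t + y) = t^3 - 3*t^2*y - 4*t*y^2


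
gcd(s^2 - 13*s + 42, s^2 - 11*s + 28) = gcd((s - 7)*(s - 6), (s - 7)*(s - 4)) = s - 7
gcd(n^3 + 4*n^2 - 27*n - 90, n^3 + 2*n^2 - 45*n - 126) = n^2 + 9*n + 18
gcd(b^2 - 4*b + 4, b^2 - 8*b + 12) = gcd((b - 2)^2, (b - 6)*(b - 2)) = b - 2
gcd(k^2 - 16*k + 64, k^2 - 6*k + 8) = 1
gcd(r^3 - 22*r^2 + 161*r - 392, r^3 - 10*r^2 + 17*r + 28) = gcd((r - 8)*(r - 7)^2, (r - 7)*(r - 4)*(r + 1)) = r - 7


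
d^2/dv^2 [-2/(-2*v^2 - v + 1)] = 4*(-4*v^2 - 2*v + (4*v + 1)^2 + 2)/(2*v^2 + v - 1)^3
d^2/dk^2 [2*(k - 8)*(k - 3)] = 4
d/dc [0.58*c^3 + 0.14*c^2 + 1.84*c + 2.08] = 1.74*c^2 + 0.28*c + 1.84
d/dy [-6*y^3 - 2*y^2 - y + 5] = -18*y^2 - 4*y - 1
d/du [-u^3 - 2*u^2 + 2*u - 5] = -3*u^2 - 4*u + 2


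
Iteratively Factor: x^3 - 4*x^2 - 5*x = (x - 5)*(x^2 + x) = x*(x - 5)*(x + 1)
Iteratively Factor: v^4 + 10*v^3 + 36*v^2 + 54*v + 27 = (v + 1)*(v^3 + 9*v^2 + 27*v + 27) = (v + 1)*(v + 3)*(v^2 + 6*v + 9) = (v + 1)*(v + 3)^2*(v + 3)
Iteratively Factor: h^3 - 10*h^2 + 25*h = (h)*(h^2 - 10*h + 25) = h*(h - 5)*(h - 5)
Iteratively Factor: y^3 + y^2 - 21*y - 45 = (y - 5)*(y^2 + 6*y + 9) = (y - 5)*(y + 3)*(y + 3)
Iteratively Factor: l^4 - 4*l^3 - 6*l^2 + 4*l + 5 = (l + 1)*(l^3 - 5*l^2 - l + 5) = (l - 5)*(l + 1)*(l^2 - 1) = (l - 5)*(l - 1)*(l + 1)*(l + 1)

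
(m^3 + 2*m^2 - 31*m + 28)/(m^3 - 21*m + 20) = (m + 7)/(m + 5)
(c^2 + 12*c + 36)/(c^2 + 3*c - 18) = (c + 6)/(c - 3)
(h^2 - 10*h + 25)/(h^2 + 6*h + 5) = (h^2 - 10*h + 25)/(h^2 + 6*h + 5)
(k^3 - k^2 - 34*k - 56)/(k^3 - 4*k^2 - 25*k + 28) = (k + 2)/(k - 1)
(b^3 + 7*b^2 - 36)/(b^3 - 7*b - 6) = (-b^3 - 7*b^2 + 36)/(-b^3 + 7*b + 6)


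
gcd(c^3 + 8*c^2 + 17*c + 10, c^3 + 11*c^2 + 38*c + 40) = c^2 + 7*c + 10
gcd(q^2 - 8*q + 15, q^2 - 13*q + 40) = q - 5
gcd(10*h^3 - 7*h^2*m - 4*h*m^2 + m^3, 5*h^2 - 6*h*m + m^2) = 5*h^2 - 6*h*m + m^2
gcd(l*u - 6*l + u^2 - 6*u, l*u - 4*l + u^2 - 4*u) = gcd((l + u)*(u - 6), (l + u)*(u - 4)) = l + u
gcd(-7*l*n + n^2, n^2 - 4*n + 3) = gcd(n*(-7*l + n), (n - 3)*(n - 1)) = 1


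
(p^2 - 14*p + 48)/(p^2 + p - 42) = (p - 8)/(p + 7)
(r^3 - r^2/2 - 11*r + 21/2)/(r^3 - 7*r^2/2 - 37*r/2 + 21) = (r - 3)/(r - 6)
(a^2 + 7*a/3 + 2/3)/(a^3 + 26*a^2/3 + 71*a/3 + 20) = (3*a^2 + 7*a + 2)/(3*a^3 + 26*a^2 + 71*a + 60)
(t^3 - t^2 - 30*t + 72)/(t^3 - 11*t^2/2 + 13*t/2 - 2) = 2*(t^2 + 3*t - 18)/(2*t^2 - 3*t + 1)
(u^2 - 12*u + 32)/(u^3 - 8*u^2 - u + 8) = (u - 4)/(u^2 - 1)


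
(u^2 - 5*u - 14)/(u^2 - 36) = (u^2 - 5*u - 14)/(u^2 - 36)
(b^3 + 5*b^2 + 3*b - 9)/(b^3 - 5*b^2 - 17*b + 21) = (b + 3)/(b - 7)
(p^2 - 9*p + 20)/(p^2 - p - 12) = (p - 5)/(p + 3)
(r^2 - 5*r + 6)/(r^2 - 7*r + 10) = (r - 3)/(r - 5)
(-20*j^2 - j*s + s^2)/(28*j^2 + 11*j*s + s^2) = (-5*j + s)/(7*j + s)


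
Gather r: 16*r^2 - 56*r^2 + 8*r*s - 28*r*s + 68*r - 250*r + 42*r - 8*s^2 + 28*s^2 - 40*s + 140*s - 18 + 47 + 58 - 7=-40*r^2 + r*(-20*s - 140) + 20*s^2 + 100*s + 80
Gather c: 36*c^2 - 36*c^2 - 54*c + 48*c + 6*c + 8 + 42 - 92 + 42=0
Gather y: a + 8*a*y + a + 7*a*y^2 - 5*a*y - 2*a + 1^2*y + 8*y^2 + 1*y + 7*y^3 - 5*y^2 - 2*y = 3*a*y + 7*y^3 + y^2*(7*a + 3)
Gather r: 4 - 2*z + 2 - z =6 - 3*z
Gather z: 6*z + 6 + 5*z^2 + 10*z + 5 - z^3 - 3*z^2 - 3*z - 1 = -z^3 + 2*z^2 + 13*z + 10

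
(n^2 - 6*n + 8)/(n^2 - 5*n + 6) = (n - 4)/(n - 3)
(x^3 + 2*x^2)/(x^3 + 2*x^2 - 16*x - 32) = x^2/(x^2 - 16)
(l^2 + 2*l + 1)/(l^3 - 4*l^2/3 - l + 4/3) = 3*(l + 1)/(3*l^2 - 7*l + 4)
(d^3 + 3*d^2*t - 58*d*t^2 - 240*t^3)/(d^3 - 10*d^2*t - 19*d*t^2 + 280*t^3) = (-d - 6*t)/(-d + 7*t)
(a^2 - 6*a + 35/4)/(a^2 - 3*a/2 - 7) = (a - 5/2)/(a + 2)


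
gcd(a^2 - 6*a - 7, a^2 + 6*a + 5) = a + 1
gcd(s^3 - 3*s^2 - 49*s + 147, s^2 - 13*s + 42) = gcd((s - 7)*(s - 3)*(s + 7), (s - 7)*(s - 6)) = s - 7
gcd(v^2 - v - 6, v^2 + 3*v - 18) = v - 3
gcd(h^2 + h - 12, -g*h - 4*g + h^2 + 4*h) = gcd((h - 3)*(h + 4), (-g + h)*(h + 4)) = h + 4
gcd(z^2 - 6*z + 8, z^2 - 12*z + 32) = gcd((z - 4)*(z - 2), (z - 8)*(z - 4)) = z - 4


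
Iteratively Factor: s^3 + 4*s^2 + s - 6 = (s + 3)*(s^2 + s - 2) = (s - 1)*(s + 3)*(s + 2)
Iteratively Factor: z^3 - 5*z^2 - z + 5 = (z + 1)*(z^2 - 6*z + 5) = (z - 1)*(z + 1)*(z - 5)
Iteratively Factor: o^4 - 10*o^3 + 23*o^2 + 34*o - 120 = (o - 5)*(o^3 - 5*o^2 - 2*o + 24) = (o - 5)*(o - 3)*(o^2 - 2*o - 8) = (o - 5)*(o - 4)*(o - 3)*(o + 2)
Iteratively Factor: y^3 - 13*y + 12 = (y + 4)*(y^2 - 4*y + 3) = (y - 3)*(y + 4)*(y - 1)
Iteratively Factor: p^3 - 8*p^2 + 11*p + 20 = (p - 5)*(p^2 - 3*p - 4) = (p - 5)*(p + 1)*(p - 4)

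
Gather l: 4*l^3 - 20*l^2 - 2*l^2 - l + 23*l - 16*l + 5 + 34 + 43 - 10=4*l^3 - 22*l^2 + 6*l + 72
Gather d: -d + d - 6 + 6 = 0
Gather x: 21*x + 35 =21*x + 35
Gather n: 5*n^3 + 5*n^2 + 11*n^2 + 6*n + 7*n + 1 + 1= 5*n^3 + 16*n^2 + 13*n + 2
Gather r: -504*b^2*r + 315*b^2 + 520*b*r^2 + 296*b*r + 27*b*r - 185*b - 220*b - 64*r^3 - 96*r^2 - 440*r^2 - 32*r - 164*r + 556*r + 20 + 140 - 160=315*b^2 - 405*b - 64*r^3 + r^2*(520*b - 536) + r*(-504*b^2 + 323*b + 360)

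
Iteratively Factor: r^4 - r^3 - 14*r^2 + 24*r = (r + 4)*(r^3 - 5*r^2 + 6*r) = r*(r + 4)*(r^2 - 5*r + 6) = r*(r - 3)*(r + 4)*(r - 2)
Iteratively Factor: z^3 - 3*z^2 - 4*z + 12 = (z - 3)*(z^2 - 4) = (z - 3)*(z + 2)*(z - 2)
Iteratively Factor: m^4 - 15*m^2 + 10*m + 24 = (m - 3)*(m^3 + 3*m^2 - 6*m - 8) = (m - 3)*(m + 4)*(m^2 - m - 2) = (m - 3)*(m + 1)*(m + 4)*(m - 2)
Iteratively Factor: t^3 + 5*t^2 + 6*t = (t + 2)*(t^2 + 3*t) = (t + 2)*(t + 3)*(t)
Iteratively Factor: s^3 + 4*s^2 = (s + 4)*(s^2) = s*(s + 4)*(s)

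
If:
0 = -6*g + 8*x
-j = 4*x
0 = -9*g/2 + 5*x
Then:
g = 0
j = 0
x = 0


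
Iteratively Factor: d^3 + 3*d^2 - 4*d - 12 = (d + 3)*(d^2 - 4) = (d - 2)*(d + 3)*(d + 2)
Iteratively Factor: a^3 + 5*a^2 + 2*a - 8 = (a - 1)*(a^2 + 6*a + 8) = (a - 1)*(a + 4)*(a + 2)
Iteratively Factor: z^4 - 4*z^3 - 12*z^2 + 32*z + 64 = (z - 4)*(z^3 - 12*z - 16) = (z - 4)^2*(z^2 + 4*z + 4) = (z - 4)^2*(z + 2)*(z + 2)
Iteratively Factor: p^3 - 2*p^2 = (p)*(p^2 - 2*p) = p^2*(p - 2)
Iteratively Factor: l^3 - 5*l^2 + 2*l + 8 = (l - 4)*(l^2 - l - 2) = (l - 4)*(l - 2)*(l + 1)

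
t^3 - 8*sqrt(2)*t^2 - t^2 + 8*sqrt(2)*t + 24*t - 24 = (t - 1)*(t - 6*sqrt(2))*(t - 2*sqrt(2))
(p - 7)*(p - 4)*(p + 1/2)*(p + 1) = p^4 - 19*p^3/2 + 12*p^2 + 73*p/2 + 14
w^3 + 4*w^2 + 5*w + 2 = (w + 1)^2*(w + 2)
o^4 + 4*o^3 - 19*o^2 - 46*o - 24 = (o - 4)*(o + 1)^2*(o + 6)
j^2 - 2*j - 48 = (j - 8)*(j + 6)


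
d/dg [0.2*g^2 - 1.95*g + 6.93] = 0.4*g - 1.95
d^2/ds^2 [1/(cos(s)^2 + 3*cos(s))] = (-(1 - cos(2*s))^2 + 45*cos(s)/4 - 11*cos(2*s)/2 - 9*cos(3*s)/4 + 33/2)/((cos(s) + 3)^3*cos(s)^3)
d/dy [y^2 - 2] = 2*y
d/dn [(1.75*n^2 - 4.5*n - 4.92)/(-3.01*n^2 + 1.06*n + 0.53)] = (-11.69*n^2 - 27.7634*n + 2.8302)/(9.0601*n^4 - 6.3812*n^3 - 2.067*n^2 + 1.1236*n + 0.2809)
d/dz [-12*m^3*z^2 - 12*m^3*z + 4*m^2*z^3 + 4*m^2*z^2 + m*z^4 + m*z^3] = m*(-24*m^2*z - 12*m^2 + 12*m*z^2 + 8*m*z + 4*z^3 + 3*z^2)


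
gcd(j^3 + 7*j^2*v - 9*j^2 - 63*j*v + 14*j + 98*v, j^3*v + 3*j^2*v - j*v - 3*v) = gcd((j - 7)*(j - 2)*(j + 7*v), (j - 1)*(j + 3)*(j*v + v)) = 1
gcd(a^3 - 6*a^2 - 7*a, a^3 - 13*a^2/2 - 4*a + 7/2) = a^2 - 6*a - 7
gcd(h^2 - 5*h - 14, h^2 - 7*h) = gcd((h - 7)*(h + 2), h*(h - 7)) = h - 7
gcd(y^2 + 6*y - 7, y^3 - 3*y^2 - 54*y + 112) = y + 7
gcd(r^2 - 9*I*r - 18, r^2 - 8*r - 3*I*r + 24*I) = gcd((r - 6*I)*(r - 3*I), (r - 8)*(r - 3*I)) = r - 3*I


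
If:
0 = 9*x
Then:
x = 0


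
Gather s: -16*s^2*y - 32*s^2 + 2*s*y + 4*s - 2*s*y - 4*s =s^2*(-16*y - 32)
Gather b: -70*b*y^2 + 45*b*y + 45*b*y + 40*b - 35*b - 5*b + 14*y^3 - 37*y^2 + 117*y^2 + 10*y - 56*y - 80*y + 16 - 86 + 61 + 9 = b*(-70*y^2 + 90*y) + 14*y^3 + 80*y^2 - 126*y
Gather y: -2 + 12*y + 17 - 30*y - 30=-18*y - 15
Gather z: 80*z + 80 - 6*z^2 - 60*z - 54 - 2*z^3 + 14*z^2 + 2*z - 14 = -2*z^3 + 8*z^2 + 22*z + 12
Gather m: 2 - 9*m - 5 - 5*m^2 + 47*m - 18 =-5*m^2 + 38*m - 21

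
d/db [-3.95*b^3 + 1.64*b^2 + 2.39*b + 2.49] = -11.85*b^2 + 3.28*b + 2.39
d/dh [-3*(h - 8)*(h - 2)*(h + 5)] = -9*h^2 + 30*h + 102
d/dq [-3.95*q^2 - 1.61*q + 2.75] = -7.9*q - 1.61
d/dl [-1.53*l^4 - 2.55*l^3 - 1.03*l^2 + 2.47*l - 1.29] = -6.12*l^3 - 7.65*l^2 - 2.06*l + 2.47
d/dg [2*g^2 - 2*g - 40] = 4*g - 2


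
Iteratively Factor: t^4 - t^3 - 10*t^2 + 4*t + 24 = (t - 2)*(t^3 + t^2 - 8*t - 12) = (t - 2)*(t + 2)*(t^2 - t - 6) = (t - 3)*(t - 2)*(t + 2)*(t + 2)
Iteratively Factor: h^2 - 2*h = (h)*(h - 2)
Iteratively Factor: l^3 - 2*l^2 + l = (l)*(l^2 - 2*l + 1) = l*(l - 1)*(l - 1)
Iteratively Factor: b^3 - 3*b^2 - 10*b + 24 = (b - 4)*(b^2 + b - 6) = (b - 4)*(b + 3)*(b - 2)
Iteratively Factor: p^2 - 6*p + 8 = (p - 4)*(p - 2)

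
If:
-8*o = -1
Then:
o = 1/8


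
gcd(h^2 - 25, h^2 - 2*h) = 1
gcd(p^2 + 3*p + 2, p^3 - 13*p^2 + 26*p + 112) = p + 2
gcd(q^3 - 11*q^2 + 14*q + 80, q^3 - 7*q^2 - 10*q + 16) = q^2 - 6*q - 16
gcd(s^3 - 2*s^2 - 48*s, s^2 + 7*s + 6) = s + 6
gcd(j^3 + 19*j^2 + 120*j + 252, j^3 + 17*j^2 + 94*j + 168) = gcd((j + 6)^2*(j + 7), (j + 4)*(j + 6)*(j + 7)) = j^2 + 13*j + 42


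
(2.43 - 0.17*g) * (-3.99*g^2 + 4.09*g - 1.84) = 0.6783*g^3 - 10.391*g^2 + 10.2515*g - 4.4712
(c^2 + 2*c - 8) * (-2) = -2*c^2 - 4*c + 16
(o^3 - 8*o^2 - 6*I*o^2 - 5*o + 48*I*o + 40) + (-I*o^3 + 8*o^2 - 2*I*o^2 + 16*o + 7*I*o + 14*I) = o^3 - I*o^3 - 8*I*o^2 + 11*o + 55*I*o + 40 + 14*I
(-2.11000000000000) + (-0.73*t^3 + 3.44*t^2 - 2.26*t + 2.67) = -0.73*t^3 + 3.44*t^2 - 2.26*t + 0.56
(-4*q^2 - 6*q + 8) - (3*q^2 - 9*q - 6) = -7*q^2 + 3*q + 14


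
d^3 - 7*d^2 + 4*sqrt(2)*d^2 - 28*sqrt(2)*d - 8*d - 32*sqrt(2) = (d - 8)*(d + 1)*(d + 4*sqrt(2))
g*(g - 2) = g^2 - 2*g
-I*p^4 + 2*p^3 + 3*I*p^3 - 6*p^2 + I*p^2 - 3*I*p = p*(p - 3)*(p + I)*(-I*p + 1)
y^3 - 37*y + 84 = (y - 4)*(y - 3)*(y + 7)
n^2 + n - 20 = (n - 4)*(n + 5)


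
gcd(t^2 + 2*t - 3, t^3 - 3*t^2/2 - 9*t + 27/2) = t + 3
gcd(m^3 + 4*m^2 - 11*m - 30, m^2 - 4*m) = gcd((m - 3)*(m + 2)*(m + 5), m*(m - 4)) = 1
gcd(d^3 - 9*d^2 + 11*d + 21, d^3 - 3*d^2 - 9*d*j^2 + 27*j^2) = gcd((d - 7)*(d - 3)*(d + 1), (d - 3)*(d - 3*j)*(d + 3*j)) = d - 3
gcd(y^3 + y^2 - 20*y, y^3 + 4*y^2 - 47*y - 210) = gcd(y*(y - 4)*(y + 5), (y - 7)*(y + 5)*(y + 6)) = y + 5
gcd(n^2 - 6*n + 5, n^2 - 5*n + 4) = n - 1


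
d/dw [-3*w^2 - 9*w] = -6*w - 9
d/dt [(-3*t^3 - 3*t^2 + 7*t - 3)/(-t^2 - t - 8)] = (3*t^4 + 6*t^3 + 82*t^2 + 42*t - 59)/(t^4 + 2*t^3 + 17*t^2 + 16*t + 64)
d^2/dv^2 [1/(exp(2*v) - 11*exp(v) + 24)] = ((11 - 4*exp(v))*(exp(2*v) - 11*exp(v) + 24) + 2*(2*exp(v) - 11)^2*exp(v))*exp(v)/(exp(2*v) - 11*exp(v) + 24)^3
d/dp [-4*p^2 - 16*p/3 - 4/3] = -8*p - 16/3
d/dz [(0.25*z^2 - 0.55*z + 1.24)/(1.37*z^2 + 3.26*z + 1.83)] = (1.5685*z^2 - 2.4826*z - 5.0489)/(1.8769*z^4 + 8.9324*z^3 + 15.6418*z^2 + 11.9316*z + 3.3489)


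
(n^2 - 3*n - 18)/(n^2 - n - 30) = (n + 3)/(n + 5)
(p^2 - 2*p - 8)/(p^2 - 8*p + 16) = (p + 2)/(p - 4)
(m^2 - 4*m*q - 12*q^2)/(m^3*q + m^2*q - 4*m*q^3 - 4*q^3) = (-m + 6*q)/(q*(-m^2 + 2*m*q - m + 2*q))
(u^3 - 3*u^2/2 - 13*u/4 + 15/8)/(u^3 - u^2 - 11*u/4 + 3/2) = (u - 5/2)/(u - 2)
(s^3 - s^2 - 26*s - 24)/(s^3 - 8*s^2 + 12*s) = (s^2 + 5*s + 4)/(s*(s - 2))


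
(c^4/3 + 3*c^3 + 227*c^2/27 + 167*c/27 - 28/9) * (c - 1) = c^5/3 + 8*c^4/3 + 146*c^3/27 - 20*c^2/9 - 251*c/27 + 28/9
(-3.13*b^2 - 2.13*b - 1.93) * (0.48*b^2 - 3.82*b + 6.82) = -1.5024*b^4 + 10.9342*b^3 - 14.1364*b^2 - 7.154*b - 13.1626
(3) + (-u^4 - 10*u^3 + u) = -u^4 - 10*u^3 + u + 3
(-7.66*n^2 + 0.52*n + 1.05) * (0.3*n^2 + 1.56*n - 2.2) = -2.298*n^4 - 11.7936*n^3 + 17.9782*n^2 + 0.494*n - 2.31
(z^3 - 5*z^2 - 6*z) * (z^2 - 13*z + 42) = z^5 - 18*z^4 + 101*z^3 - 132*z^2 - 252*z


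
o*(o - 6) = o^2 - 6*o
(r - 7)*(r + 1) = r^2 - 6*r - 7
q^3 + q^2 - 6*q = q*(q - 2)*(q + 3)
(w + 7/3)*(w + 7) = w^2 + 28*w/3 + 49/3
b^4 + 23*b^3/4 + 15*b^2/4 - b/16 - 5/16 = (b - 1/4)*(b + 1/2)^2*(b + 5)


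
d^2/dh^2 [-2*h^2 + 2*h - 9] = -4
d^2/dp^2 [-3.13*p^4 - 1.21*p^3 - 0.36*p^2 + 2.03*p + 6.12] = -37.56*p^2 - 7.26*p - 0.72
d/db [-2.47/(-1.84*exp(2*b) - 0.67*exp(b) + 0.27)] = (-9.0896*exp(b) - 1.6549)*exp(b)/(1.84*exp(2*b) + 0.67*exp(b) - 0.27)^2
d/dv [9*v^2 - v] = 18*v - 1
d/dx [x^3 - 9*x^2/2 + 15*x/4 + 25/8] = 3*x^2 - 9*x + 15/4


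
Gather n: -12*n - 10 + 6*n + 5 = -6*n - 5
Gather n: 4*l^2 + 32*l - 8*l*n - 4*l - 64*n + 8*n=4*l^2 + 28*l + n*(-8*l - 56)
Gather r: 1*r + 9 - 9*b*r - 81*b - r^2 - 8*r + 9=-81*b - r^2 + r*(-9*b - 7) + 18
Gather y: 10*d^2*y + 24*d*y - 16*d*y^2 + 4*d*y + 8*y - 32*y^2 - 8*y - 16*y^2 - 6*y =y^2*(-16*d - 48) + y*(10*d^2 + 28*d - 6)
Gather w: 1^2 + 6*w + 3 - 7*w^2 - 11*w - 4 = -7*w^2 - 5*w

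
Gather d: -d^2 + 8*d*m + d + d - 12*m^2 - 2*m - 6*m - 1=-d^2 + d*(8*m + 2) - 12*m^2 - 8*m - 1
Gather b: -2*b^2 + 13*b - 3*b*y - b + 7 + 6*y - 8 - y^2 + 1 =-2*b^2 + b*(12 - 3*y) - y^2 + 6*y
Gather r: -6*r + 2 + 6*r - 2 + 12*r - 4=12*r - 4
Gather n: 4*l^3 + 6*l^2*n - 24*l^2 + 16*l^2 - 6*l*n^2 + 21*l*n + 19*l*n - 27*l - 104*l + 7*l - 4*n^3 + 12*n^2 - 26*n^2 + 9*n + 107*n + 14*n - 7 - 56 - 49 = 4*l^3 - 8*l^2 - 124*l - 4*n^3 + n^2*(-6*l - 14) + n*(6*l^2 + 40*l + 130) - 112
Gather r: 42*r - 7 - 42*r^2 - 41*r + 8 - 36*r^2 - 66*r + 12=-78*r^2 - 65*r + 13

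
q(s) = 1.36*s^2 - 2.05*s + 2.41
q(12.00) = 173.65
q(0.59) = 1.67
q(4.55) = 21.24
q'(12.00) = 30.59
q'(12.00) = 30.59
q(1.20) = 1.91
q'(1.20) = 1.21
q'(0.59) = -0.45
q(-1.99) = 11.88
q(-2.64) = 17.30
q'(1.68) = 2.52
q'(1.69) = 2.55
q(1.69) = 2.83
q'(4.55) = 10.33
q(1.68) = 2.80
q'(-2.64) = -9.23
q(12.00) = 173.65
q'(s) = 2.72*s - 2.05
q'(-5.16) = -16.09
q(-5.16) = 49.20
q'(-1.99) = -7.46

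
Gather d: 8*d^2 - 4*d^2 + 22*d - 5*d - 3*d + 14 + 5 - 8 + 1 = 4*d^2 + 14*d + 12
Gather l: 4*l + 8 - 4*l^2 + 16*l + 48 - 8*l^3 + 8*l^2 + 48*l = -8*l^3 + 4*l^2 + 68*l + 56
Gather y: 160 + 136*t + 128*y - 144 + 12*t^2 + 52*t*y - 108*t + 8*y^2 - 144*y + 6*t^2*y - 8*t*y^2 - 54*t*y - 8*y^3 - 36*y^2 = 12*t^2 + 28*t - 8*y^3 + y^2*(-8*t - 28) + y*(6*t^2 - 2*t - 16) + 16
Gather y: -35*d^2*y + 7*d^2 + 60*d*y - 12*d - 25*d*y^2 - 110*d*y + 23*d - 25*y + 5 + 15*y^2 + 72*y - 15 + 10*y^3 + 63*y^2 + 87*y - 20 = 7*d^2 + 11*d + 10*y^3 + y^2*(78 - 25*d) + y*(-35*d^2 - 50*d + 134) - 30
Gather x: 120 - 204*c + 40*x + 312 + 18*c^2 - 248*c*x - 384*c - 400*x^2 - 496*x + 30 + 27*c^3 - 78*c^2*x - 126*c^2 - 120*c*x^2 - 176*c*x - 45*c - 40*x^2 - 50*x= 27*c^3 - 108*c^2 - 633*c + x^2*(-120*c - 440) + x*(-78*c^2 - 424*c - 506) + 462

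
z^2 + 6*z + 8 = (z + 2)*(z + 4)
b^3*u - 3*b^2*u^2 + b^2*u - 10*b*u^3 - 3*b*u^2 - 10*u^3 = (b - 5*u)*(b + 2*u)*(b*u + u)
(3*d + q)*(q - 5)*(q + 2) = 3*d*q^2 - 9*d*q - 30*d + q^3 - 3*q^2 - 10*q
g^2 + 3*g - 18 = (g - 3)*(g + 6)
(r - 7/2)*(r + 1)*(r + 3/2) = r^3 - r^2 - 29*r/4 - 21/4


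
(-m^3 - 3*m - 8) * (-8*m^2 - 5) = 8*m^5 + 29*m^3 + 64*m^2 + 15*m + 40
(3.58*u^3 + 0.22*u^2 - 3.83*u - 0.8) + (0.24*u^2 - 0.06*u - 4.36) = 3.58*u^3 + 0.46*u^2 - 3.89*u - 5.16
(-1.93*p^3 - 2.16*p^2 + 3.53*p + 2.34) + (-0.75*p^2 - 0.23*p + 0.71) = -1.93*p^3 - 2.91*p^2 + 3.3*p + 3.05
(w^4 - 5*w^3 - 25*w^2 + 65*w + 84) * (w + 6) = w^5 + w^4 - 55*w^3 - 85*w^2 + 474*w + 504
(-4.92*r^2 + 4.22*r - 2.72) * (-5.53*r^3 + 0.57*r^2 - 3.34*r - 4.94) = 27.2076*r^5 - 26.141*r^4 + 33.8798*r^3 + 8.6596*r^2 - 11.762*r + 13.4368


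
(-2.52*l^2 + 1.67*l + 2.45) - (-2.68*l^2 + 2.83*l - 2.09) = 0.16*l^2 - 1.16*l + 4.54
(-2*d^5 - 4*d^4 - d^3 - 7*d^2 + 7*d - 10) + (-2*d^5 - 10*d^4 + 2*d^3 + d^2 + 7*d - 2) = -4*d^5 - 14*d^4 + d^3 - 6*d^2 + 14*d - 12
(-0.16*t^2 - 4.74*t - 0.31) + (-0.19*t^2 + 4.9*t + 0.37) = -0.35*t^2 + 0.16*t + 0.06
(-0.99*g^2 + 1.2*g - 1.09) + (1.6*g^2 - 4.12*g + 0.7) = 0.61*g^2 - 2.92*g - 0.39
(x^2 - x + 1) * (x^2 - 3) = x^4 - x^3 - 2*x^2 + 3*x - 3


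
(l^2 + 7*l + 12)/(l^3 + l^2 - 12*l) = (l + 3)/(l*(l - 3))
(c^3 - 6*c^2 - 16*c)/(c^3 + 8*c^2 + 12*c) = (c - 8)/(c + 6)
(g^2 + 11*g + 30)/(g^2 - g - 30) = (g + 6)/(g - 6)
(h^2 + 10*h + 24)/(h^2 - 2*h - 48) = (h + 4)/(h - 8)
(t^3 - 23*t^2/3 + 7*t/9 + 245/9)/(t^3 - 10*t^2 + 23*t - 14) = (9*t^2 - 6*t - 35)/(9*(t^2 - 3*t + 2))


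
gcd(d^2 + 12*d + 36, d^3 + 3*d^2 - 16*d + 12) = d + 6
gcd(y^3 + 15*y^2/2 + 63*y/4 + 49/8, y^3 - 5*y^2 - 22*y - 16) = 1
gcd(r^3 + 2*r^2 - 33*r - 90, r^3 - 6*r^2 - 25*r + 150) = r^2 - r - 30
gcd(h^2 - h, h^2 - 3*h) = h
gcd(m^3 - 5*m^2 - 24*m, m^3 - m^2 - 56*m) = m^2 - 8*m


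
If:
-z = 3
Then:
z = -3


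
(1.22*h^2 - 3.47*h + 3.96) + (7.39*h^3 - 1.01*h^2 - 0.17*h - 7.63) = 7.39*h^3 + 0.21*h^2 - 3.64*h - 3.67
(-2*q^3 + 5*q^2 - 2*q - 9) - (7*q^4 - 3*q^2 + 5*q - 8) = -7*q^4 - 2*q^3 + 8*q^2 - 7*q - 1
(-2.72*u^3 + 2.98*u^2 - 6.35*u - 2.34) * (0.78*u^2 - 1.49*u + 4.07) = -2.1216*u^5 + 6.3772*u^4 - 20.4636*u^3 + 19.7649*u^2 - 22.3579*u - 9.5238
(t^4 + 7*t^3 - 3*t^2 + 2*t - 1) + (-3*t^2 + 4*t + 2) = t^4 + 7*t^3 - 6*t^2 + 6*t + 1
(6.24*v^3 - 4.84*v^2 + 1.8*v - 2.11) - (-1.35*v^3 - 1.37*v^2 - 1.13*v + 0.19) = 7.59*v^3 - 3.47*v^2 + 2.93*v - 2.3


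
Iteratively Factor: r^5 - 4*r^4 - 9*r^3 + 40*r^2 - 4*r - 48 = (r + 3)*(r^4 - 7*r^3 + 12*r^2 + 4*r - 16) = (r - 2)*(r + 3)*(r^3 - 5*r^2 + 2*r + 8) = (r - 4)*(r - 2)*(r + 3)*(r^2 - r - 2) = (r - 4)*(r - 2)*(r + 1)*(r + 3)*(r - 2)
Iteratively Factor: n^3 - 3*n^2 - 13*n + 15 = (n - 5)*(n^2 + 2*n - 3) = (n - 5)*(n + 3)*(n - 1)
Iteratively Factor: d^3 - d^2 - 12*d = (d + 3)*(d^2 - 4*d) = (d - 4)*(d + 3)*(d)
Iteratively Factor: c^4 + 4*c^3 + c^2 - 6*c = (c)*(c^3 + 4*c^2 + c - 6) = c*(c + 2)*(c^2 + 2*c - 3) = c*(c + 2)*(c + 3)*(c - 1)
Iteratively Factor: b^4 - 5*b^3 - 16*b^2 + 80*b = (b)*(b^3 - 5*b^2 - 16*b + 80) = b*(b - 5)*(b^2 - 16) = b*(b - 5)*(b + 4)*(b - 4)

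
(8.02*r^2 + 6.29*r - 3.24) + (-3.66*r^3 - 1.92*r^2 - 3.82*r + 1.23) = -3.66*r^3 + 6.1*r^2 + 2.47*r - 2.01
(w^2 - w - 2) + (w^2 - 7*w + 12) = 2*w^2 - 8*w + 10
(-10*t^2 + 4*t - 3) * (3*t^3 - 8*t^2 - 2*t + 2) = -30*t^5 + 92*t^4 - 21*t^3 - 4*t^2 + 14*t - 6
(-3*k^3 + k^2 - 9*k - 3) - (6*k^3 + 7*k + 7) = -9*k^3 + k^2 - 16*k - 10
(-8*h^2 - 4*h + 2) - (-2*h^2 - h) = -6*h^2 - 3*h + 2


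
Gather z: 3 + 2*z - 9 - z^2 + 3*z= -z^2 + 5*z - 6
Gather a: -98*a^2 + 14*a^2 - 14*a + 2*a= -84*a^2 - 12*a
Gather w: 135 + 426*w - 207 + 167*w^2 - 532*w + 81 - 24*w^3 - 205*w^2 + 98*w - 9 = -24*w^3 - 38*w^2 - 8*w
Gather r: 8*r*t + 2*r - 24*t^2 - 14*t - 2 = r*(8*t + 2) - 24*t^2 - 14*t - 2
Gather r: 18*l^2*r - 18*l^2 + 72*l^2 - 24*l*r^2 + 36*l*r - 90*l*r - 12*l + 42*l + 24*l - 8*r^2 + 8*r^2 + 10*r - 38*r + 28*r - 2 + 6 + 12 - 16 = 54*l^2 - 24*l*r^2 + 54*l + r*(18*l^2 - 54*l)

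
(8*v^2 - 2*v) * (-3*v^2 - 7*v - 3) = -24*v^4 - 50*v^3 - 10*v^2 + 6*v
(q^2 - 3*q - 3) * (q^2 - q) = q^4 - 4*q^3 + 3*q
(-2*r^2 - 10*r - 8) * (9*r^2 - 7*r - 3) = -18*r^4 - 76*r^3 + 4*r^2 + 86*r + 24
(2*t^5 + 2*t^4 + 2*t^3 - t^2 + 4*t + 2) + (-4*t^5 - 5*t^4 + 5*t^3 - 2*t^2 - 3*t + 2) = -2*t^5 - 3*t^4 + 7*t^3 - 3*t^2 + t + 4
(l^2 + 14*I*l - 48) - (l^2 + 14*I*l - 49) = 1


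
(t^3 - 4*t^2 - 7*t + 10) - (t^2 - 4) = t^3 - 5*t^2 - 7*t + 14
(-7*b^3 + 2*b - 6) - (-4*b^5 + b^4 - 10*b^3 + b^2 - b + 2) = 4*b^5 - b^4 + 3*b^3 - b^2 + 3*b - 8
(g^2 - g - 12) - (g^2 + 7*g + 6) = -8*g - 18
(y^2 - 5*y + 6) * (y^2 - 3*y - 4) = y^4 - 8*y^3 + 17*y^2 + 2*y - 24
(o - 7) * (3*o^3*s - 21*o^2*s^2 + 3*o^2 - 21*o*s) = 3*o^4*s - 21*o^3*s^2 - 21*o^3*s + 3*o^3 + 147*o^2*s^2 - 21*o^2*s - 21*o^2 + 147*o*s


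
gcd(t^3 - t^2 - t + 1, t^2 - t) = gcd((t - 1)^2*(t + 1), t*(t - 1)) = t - 1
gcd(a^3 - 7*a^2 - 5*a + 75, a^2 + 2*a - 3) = a + 3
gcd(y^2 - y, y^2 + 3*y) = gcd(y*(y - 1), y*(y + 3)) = y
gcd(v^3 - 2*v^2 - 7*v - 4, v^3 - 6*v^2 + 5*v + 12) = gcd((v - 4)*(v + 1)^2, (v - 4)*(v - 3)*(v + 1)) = v^2 - 3*v - 4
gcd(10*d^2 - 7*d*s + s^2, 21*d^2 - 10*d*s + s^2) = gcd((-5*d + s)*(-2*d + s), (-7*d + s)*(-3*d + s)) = 1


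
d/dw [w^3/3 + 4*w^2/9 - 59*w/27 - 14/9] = w^2 + 8*w/9 - 59/27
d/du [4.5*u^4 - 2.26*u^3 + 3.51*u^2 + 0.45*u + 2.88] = 18.0*u^3 - 6.78*u^2 + 7.02*u + 0.45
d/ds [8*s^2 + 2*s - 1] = 16*s + 2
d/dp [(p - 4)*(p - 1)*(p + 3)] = 3*p^2 - 4*p - 11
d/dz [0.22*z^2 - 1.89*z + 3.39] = 0.44*z - 1.89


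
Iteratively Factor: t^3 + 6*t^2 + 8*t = (t)*(t^2 + 6*t + 8) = t*(t + 2)*(t + 4)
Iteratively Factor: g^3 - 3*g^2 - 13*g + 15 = (g - 1)*(g^2 - 2*g - 15) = (g - 1)*(g + 3)*(g - 5)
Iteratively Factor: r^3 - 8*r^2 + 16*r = (r - 4)*(r^2 - 4*r) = r*(r - 4)*(r - 4)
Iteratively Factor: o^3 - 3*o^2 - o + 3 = (o - 3)*(o^2 - 1) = (o - 3)*(o + 1)*(o - 1)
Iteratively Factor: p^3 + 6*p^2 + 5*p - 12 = (p + 4)*(p^2 + 2*p - 3) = (p + 3)*(p + 4)*(p - 1)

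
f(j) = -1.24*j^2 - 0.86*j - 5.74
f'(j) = -2.48*j - 0.86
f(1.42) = -9.46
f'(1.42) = -4.38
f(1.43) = -9.51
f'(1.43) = -4.41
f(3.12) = -20.49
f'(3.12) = -8.60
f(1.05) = -8.01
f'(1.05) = -3.46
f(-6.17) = -47.64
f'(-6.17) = 14.44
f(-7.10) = -62.14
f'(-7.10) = 16.75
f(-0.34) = -5.59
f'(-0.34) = -0.02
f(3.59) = -24.81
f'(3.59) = -9.76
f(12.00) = -194.62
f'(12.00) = -30.62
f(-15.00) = -271.84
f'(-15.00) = 36.34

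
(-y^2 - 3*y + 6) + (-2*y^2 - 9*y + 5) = -3*y^2 - 12*y + 11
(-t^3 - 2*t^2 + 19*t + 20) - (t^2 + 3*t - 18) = -t^3 - 3*t^2 + 16*t + 38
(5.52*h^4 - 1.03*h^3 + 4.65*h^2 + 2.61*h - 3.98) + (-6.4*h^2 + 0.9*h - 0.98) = 5.52*h^4 - 1.03*h^3 - 1.75*h^2 + 3.51*h - 4.96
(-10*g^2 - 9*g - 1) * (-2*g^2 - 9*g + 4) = 20*g^4 + 108*g^3 + 43*g^2 - 27*g - 4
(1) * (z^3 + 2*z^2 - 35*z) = z^3 + 2*z^2 - 35*z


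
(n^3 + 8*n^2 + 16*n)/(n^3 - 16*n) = (n + 4)/(n - 4)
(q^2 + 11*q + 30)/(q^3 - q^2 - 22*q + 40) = (q + 6)/(q^2 - 6*q + 8)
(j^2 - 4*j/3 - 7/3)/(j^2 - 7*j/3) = (j + 1)/j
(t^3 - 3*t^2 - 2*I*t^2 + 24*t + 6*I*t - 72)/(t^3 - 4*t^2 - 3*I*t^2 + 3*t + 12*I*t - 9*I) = (t^2 - 2*I*t + 24)/(t^2 - t*(1 + 3*I) + 3*I)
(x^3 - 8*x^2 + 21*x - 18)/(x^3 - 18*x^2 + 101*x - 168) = (x^2 - 5*x + 6)/(x^2 - 15*x + 56)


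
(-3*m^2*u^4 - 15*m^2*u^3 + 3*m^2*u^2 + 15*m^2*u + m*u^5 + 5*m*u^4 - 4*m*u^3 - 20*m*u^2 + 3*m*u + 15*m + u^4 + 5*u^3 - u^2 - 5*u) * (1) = -3*m^2*u^4 - 15*m^2*u^3 + 3*m^2*u^2 + 15*m^2*u + m*u^5 + 5*m*u^4 - 4*m*u^3 - 20*m*u^2 + 3*m*u + 15*m + u^4 + 5*u^3 - u^2 - 5*u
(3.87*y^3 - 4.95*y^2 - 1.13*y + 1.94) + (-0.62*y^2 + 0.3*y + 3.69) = 3.87*y^3 - 5.57*y^2 - 0.83*y + 5.63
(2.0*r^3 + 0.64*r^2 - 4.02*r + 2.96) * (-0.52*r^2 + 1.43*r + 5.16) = -1.04*r^5 + 2.5272*r^4 + 13.3256*r^3 - 3.9854*r^2 - 16.5104*r + 15.2736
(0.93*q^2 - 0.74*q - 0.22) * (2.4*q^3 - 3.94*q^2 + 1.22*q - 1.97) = 2.232*q^5 - 5.4402*q^4 + 3.5222*q^3 - 1.8681*q^2 + 1.1894*q + 0.4334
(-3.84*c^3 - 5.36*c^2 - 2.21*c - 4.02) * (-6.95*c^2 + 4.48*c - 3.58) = 26.688*c^5 + 20.0488*c^4 + 5.0939*c^3 + 37.227*c^2 - 10.0978*c + 14.3916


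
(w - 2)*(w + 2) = w^2 - 4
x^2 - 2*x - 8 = (x - 4)*(x + 2)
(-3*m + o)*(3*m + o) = -9*m^2 + o^2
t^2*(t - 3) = t^3 - 3*t^2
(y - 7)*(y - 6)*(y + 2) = y^3 - 11*y^2 + 16*y + 84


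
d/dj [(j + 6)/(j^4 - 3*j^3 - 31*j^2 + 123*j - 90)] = (-3*j^2 + 18*j - 23)/(j^6 - 18*j^5 + 127*j^4 - 444*j^3 + 799*j^2 - 690*j + 225)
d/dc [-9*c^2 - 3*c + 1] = -18*c - 3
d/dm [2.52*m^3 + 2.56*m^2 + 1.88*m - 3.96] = 7.56*m^2 + 5.12*m + 1.88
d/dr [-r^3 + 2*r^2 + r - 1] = -3*r^2 + 4*r + 1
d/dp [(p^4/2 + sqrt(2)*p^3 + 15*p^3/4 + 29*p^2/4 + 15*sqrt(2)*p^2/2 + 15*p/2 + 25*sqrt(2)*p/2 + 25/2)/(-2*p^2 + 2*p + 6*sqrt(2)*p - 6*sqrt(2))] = (-4*p^5 - 9*p^4 + 14*sqrt(2)*p^4 + 78*p^3 + 74*sqrt(2)*p^3 + 32*sqrt(2)*p^2 + 167*p^2 - 260*p - 174*sqrt(2)*p - 350 - 240*sqrt(2))/(8*(p^4 - 6*sqrt(2)*p^3 - 2*p^3 + 12*sqrt(2)*p^2 + 19*p^2 - 36*p - 6*sqrt(2)*p + 18))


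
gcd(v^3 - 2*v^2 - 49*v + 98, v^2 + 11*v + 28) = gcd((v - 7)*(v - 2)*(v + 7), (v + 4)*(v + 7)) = v + 7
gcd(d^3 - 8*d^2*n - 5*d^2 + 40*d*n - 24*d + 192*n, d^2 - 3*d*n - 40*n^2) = d - 8*n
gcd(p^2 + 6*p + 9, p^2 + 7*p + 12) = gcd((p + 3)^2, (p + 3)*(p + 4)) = p + 3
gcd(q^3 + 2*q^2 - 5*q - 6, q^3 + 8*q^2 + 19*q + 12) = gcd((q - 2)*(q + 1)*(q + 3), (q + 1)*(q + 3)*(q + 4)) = q^2 + 4*q + 3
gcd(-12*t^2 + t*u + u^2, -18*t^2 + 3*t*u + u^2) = 3*t - u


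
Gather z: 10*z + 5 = 10*z + 5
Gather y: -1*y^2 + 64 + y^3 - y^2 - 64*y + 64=y^3 - 2*y^2 - 64*y + 128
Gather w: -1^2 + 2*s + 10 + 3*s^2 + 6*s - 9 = 3*s^2 + 8*s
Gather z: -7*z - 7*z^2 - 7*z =-7*z^2 - 14*z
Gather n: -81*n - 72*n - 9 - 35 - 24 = -153*n - 68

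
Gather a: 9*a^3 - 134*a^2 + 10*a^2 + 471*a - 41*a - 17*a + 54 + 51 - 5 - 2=9*a^3 - 124*a^2 + 413*a + 98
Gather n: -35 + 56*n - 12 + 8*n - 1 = 64*n - 48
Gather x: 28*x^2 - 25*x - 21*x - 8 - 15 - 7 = 28*x^2 - 46*x - 30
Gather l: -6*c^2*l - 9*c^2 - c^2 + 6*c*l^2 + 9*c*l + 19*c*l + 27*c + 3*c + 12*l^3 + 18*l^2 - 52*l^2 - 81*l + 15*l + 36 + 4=-10*c^2 + 30*c + 12*l^3 + l^2*(6*c - 34) + l*(-6*c^2 + 28*c - 66) + 40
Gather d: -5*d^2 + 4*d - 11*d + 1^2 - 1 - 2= -5*d^2 - 7*d - 2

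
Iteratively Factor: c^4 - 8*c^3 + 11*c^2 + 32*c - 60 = (c - 2)*(c^3 - 6*c^2 - c + 30) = (c - 5)*(c - 2)*(c^2 - c - 6) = (c - 5)*(c - 2)*(c + 2)*(c - 3)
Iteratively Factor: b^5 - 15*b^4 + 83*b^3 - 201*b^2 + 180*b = (b - 5)*(b^4 - 10*b^3 + 33*b^2 - 36*b) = b*(b - 5)*(b^3 - 10*b^2 + 33*b - 36) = b*(b - 5)*(b - 3)*(b^2 - 7*b + 12) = b*(b - 5)*(b - 4)*(b - 3)*(b - 3)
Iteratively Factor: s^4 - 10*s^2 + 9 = (s + 3)*(s^3 - 3*s^2 - s + 3) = (s + 1)*(s + 3)*(s^2 - 4*s + 3) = (s - 1)*(s + 1)*(s + 3)*(s - 3)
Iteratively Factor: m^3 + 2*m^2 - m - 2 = (m + 1)*(m^2 + m - 2) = (m + 1)*(m + 2)*(m - 1)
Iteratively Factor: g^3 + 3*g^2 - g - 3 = (g + 1)*(g^2 + 2*g - 3) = (g + 1)*(g + 3)*(g - 1)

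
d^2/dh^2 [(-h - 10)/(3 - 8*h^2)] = 16*(32*h^2*(h + 10) - (3*h + 10)*(8*h^2 - 3))/(8*h^2 - 3)^3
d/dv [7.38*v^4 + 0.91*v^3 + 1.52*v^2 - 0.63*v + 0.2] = 29.52*v^3 + 2.73*v^2 + 3.04*v - 0.63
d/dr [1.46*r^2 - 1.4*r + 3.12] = 2.92*r - 1.4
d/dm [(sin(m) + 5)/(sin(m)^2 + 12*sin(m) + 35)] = -cos(m)/(sin(m) + 7)^2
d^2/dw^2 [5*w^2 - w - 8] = 10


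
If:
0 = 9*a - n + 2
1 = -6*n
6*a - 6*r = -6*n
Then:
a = -13/54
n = -1/6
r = -11/27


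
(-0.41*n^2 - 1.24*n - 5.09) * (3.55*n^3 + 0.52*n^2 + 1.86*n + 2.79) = -1.4555*n^5 - 4.6152*n^4 - 19.4769*n^3 - 6.0971*n^2 - 12.927*n - 14.2011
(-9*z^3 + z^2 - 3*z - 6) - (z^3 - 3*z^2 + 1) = -10*z^3 + 4*z^2 - 3*z - 7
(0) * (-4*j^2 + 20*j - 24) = 0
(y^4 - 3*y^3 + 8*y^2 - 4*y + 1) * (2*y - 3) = 2*y^5 - 9*y^4 + 25*y^3 - 32*y^2 + 14*y - 3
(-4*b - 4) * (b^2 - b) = -4*b^3 + 4*b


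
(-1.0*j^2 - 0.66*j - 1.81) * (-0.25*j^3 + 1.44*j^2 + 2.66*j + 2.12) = 0.25*j^5 - 1.275*j^4 - 3.1579*j^3 - 6.482*j^2 - 6.2138*j - 3.8372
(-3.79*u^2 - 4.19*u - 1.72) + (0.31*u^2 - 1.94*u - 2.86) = -3.48*u^2 - 6.13*u - 4.58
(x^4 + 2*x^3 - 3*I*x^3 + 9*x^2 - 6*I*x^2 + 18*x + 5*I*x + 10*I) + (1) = x^4 + 2*x^3 - 3*I*x^3 + 9*x^2 - 6*I*x^2 + 18*x + 5*I*x + 1 + 10*I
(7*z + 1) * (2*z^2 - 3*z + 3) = 14*z^3 - 19*z^2 + 18*z + 3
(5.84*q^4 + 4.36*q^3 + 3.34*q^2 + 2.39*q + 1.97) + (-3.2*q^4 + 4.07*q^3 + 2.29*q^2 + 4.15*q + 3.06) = 2.64*q^4 + 8.43*q^3 + 5.63*q^2 + 6.54*q + 5.03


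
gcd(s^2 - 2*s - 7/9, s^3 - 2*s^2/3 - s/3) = s + 1/3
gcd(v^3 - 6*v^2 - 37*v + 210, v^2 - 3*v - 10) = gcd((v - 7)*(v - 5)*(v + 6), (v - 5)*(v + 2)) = v - 5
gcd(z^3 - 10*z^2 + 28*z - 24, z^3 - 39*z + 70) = z - 2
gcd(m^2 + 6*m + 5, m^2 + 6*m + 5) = m^2 + 6*m + 5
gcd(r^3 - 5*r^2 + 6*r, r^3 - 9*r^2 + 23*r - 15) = r - 3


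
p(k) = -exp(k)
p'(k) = -exp(k)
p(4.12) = -61.56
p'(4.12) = -61.56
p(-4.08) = -0.02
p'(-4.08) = -0.02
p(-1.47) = -0.23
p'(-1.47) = -0.23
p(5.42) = -225.88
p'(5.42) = -225.88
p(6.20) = -492.75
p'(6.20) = -492.75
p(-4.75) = -0.01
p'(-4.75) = -0.01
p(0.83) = -2.29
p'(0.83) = -2.29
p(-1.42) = -0.24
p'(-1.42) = -0.24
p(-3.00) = -0.05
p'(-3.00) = -0.05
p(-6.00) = 0.00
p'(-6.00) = 0.00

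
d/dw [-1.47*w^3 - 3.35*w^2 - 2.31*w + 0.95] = -4.41*w^2 - 6.7*w - 2.31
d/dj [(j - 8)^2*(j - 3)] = (j - 8)*(3*j - 14)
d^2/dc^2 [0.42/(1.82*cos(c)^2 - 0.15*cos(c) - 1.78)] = (5.564832*(1 - cos(c)^2)^2 - 0.34398*cos(c)^3 + 8.234394*cos(c)^2 + 0.57582*cos(c) - 8.304996)/(-1.82*cos(c)^2 + 0.15*cos(c) + 1.78)^3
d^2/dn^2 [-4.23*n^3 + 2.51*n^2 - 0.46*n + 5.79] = 5.02 - 25.38*n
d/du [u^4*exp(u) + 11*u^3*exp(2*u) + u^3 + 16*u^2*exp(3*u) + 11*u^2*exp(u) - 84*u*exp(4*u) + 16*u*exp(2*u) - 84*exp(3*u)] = u^4*exp(u) + 22*u^3*exp(2*u) + 4*u^3*exp(u) + 48*u^2*exp(3*u) + 33*u^2*exp(2*u) + 11*u^2*exp(u) + 3*u^2 - 336*u*exp(4*u) + 32*u*exp(3*u) + 32*u*exp(2*u) + 22*u*exp(u) - 84*exp(4*u) - 252*exp(3*u) + 16*exp(2*u)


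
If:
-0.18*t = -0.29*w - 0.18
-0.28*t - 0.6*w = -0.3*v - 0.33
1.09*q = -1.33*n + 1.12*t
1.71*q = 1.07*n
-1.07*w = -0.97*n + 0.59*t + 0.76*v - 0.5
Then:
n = 0.69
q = 0.43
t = 1.24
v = 0.36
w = 0.15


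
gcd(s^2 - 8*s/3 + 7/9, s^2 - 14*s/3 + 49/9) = s - 7/3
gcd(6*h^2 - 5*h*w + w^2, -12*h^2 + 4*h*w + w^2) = -2*h + w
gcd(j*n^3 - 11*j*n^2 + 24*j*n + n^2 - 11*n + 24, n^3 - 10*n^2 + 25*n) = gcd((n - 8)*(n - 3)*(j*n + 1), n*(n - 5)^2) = 1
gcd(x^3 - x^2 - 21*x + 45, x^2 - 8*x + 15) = x - 3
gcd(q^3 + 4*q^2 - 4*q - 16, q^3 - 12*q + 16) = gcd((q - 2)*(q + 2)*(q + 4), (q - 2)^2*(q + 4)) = q^2 + 2*q - 8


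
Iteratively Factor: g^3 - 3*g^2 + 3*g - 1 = (g - 1)*(g^2 - 2*g + 1) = (g - 1)^2*(g - 1)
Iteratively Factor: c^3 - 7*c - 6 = (c - 3)*(c^2 + 3*c + 2) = (c - 3)*(c + 2)*(c + 1)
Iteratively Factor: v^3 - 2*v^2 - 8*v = (v + 2)*(v^2 - 4*v) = (v - 4)*(v + 2)*(v)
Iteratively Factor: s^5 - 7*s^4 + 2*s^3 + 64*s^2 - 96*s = (s)*(s^4 - 7*s^3 + 2*s^2 + 64*s - 96) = s*(s - 2)*(s^3 - 5*s^2 - 8*s + 48) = s*(s - 4)*(s - 2)*(s^2 - s - 12) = s*(s - 4)*(s - 2)*(s + 3)*(s - 4)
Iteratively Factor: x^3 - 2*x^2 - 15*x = (x - 5)*(x^2 + 3*x) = x*(x - 5)*(x + 3)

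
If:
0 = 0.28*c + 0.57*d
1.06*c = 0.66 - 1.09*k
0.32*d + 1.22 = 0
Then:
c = 7.76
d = -3.81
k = -6.94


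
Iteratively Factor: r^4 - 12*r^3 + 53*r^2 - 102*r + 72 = (r - 4)*(r^3 - 8*r^2 + 21*r - 18) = (r - 4)*(r - 2)*(r^2 - 6*r + 9) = (r - 4)*(r - 3)*(r - 2)*(r - 3)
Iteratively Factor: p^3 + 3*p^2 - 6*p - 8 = (p - 2)*(p^2 + 5*p + 4) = (p - 2)*(p + 4)*(p + 1)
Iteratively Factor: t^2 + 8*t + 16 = (t + 4)*(t + 4)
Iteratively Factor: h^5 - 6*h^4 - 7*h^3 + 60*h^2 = (h - 4)*(h^4 - 2*h^3 - 15*h^2) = h*(h - 4)*(h^3 - 2*h^2 - 15*h) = h*(h - 4)*(h + 3)*(h^2 - 5*h) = h*(h - 5)*(h - 4)*(h + 3)*(h)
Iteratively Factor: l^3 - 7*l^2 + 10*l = (l)*(l^2 - 7*l + 10) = l*(l - 2)*(l - 5)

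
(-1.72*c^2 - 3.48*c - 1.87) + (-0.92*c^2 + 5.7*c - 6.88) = -2.64*c^2 + 2.22*c - 8.75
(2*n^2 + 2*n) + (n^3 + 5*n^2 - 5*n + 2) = n^3 + 7*n^2 - 3*n + 2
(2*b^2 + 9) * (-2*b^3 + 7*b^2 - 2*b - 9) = -4*b^5 + 14*b^4 - 22*b^3 + 45*b^2 - 18*b - 81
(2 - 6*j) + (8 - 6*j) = 10 - 12*j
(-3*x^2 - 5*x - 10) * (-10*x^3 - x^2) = 30*x^5 + 53*x^4 + 105*x^3 + 10*x^2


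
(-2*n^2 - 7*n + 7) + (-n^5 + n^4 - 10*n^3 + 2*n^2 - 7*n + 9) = -n^5 + n^4 - 10*n^3 - 14*n + 16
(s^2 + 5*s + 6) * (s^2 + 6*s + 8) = s^4 + 11*s^3 + 44*s^2 + 76*s + 48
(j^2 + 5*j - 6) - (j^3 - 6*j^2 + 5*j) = -j^3 + 7*j^2 - 6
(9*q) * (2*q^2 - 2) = 18*q^3 - 18*q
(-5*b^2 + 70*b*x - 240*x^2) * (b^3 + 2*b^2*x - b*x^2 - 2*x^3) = -5*b^5 + 60*b^4*x - 95*b^3*x^2 - 540*b^2*x^3 + 100*b*x^4 + 480*x^5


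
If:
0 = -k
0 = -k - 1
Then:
No Solution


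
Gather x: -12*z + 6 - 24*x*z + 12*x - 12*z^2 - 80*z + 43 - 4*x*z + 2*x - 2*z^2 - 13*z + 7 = x*(14 - 28*z) - 14*z^2 - 105*z + 56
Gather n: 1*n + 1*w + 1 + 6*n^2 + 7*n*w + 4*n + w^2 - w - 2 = 6*n^2 + n*(7*w + 5) + w^2 - 1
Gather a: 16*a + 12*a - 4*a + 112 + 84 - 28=24*a + 168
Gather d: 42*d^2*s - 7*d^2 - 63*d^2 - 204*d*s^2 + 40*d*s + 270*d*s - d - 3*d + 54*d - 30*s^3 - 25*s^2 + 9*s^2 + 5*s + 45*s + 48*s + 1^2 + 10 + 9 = d^2*(42*s - 70) + d*(-204*s^2 + 310*s + 50) - 30*s^3 - 16*s^2 + 98*s + 20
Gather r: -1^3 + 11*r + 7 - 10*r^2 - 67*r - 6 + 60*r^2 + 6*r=50*r^2 - 50*r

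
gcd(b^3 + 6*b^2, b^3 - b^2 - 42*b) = b^2 + 6*b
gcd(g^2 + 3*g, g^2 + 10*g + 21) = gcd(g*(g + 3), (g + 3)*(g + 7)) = g + 3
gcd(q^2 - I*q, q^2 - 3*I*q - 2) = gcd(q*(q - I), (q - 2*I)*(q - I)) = q - I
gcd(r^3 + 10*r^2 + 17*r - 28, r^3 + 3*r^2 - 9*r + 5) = r - 1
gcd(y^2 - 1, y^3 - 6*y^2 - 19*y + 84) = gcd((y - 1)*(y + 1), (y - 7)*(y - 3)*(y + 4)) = 1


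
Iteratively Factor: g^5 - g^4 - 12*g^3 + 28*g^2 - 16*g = (g - 2)*(g^4 + g^3 - 10*g^2 + 8*g) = (g - 2)*(g + 4)*(g^3 - 3*g^2 + 2*g) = (g - 2)*(g - 1)*(g + 4)*(g^2 - 2*g) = (g - 2)^2*(g - 1)*(g + 4)*(g)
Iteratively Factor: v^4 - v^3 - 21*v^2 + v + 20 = (v + 4)*(v^3 - 5*v^2 - v + 5) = (v - 5)*(v + 4)*(v^2 - 1) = (v - 5)*(v + 1)*(v + 4)*(v - 1)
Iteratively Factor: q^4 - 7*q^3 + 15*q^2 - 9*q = (q - 3)*(q^3 - 4*q^2 + 3*q) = (q - 3)^2*(q^2 - q) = q*(q - 3)^2*(q - 1)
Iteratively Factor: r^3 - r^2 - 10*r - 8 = (r - 4)*(r^2 + 3*r + 2) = (r - 4)*(r + 2)*(r + 1)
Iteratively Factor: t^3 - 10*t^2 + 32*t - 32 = (t - 2)*(t^2 - 8*t + 16) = (t - 4)*(t - 2)*(t - 4)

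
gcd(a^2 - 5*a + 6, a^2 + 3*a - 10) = a - 2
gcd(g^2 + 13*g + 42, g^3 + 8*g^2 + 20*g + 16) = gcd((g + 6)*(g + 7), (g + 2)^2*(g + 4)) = 1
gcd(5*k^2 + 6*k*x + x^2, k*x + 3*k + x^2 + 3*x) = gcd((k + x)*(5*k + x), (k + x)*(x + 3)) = k + x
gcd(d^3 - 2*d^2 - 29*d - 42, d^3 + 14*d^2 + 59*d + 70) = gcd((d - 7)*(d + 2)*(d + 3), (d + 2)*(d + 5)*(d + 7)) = d + 2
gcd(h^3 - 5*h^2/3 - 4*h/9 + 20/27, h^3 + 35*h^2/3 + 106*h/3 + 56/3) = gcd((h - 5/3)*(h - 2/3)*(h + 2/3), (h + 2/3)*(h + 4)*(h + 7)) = h + 2/3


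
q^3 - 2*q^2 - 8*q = q*(q - 4)*(q + 2)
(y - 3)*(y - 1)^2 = y^3 - 5*y^2 + 7*y - 3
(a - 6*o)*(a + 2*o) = a^2 - 4*a*o - 12*o^2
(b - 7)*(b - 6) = b^2 - 13*b + 42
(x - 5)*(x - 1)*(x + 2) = x^3 - 4*x^2 - 7*x + 10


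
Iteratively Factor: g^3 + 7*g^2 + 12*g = (g + 3)*(g^2 + 4*g) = g*(g + 3)*(g + 4)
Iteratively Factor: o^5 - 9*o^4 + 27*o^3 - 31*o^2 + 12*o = (o - 1)*(o^4 - 8*o^3 + 19*o^2 - 12*o) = (o - 4)*(o - 1)*(o^3 - 4*o^2 + 3*o) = (o - 4)*(o - 3)*(o - 1)*(o^2 - o) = o*(o - 4)*(o - 3)*(o - 1)*(o - 1)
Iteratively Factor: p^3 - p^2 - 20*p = (p - 5)*(p^2 + 4*p) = p*(p - 5)*(p + 4)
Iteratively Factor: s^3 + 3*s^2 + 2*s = (s)*(s^2 + 3*s + 2) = s*(s + 1)*(s + 2)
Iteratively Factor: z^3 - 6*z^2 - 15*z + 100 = (z - 5)*(z^2 - z - 20) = (z - 5)^2*(z + 4)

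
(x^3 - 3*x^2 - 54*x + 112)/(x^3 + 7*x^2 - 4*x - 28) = (x - 8)/(x + 2)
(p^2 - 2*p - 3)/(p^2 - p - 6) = (p + 1)/(p + 2)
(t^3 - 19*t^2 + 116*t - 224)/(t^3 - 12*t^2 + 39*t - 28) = (t - 8)/(t - 1)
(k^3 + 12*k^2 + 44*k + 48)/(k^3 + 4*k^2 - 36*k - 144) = (k + 2)/(k - 6)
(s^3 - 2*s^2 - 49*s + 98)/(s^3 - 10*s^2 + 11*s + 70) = (s^2 + 5*s - 14)/(s^2 - 3*s - 10)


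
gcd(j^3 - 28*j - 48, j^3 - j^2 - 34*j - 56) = j^2 + 6*j + 8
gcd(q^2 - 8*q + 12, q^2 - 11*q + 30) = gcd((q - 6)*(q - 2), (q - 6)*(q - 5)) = q - 6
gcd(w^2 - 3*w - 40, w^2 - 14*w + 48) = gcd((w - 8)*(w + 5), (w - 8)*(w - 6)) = w - 8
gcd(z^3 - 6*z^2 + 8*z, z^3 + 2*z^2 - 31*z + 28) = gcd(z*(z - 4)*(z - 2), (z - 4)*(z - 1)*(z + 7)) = z - 4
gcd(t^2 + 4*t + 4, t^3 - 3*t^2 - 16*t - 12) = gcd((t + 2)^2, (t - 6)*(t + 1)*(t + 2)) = t + 2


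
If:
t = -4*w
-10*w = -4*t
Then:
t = 0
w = 0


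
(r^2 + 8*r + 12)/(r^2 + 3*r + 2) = (r + 6)/(r + 1)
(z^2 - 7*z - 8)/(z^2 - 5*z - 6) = (z - 8)/(z - 6)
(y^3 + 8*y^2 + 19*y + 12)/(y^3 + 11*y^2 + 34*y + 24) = (y + 3)/(y + 6)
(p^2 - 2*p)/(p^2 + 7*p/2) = 2*(p - 2)/(2*p + 7)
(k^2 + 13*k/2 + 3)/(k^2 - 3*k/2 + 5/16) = 8*(2*k^2 + 13*k + 6)/(16*k^2 - 24*k + 5)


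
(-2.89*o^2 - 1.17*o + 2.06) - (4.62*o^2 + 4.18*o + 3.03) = -7.51*o^2 - 5.35*o - 0.97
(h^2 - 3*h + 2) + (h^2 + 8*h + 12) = 2*h^2 + 5*h + 14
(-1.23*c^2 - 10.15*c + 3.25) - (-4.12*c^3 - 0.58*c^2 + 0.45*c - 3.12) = 4.12*c^3 - 0.65*c^2 - 10.6*c + 6.37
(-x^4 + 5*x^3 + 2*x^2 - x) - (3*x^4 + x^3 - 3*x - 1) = -4*x^4 + 4*x^3 + 2*x^2 + 2*x + 1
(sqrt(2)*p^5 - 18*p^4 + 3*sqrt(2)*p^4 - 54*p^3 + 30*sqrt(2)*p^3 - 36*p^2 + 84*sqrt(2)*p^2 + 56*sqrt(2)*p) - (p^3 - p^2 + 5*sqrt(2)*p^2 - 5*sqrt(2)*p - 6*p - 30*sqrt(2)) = sqrt(2)*p^5 - 18*p^4 + 3*sqrt(2)*p^4 - 55*p^3 + 30*sqrt(2)*p^3 - 35*p^2 + 79*sqrt(2)*p^2 + 6*p + 61*sqrt(2)*p + 30*sqrt(2)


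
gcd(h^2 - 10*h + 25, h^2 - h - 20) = h - 5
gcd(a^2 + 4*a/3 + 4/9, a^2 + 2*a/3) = a + 2/3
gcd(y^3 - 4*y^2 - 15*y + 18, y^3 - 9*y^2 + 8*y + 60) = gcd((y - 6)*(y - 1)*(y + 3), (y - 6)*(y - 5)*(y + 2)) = y - 6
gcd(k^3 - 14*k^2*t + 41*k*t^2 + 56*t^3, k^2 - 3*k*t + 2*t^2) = 1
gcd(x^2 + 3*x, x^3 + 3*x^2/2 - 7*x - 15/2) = x + 3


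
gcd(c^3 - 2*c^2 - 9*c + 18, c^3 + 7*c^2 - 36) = c^2 + c - 6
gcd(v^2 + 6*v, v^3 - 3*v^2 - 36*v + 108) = v + 6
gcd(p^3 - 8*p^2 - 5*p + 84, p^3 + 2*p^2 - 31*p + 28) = p - 4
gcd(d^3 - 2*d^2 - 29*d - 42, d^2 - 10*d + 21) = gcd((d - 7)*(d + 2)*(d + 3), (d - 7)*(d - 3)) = d - 7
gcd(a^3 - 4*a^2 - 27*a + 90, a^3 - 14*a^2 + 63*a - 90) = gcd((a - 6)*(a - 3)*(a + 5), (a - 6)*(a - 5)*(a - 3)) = a^2 - 9*a + 18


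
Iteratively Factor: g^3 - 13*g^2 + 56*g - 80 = (g - 4)*(g^2 - 9*g + 20) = (g - 5)*(g - 4)*(g - 4)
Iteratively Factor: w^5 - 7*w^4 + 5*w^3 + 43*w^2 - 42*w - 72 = (w - 4)*(w^4 - 3*w^3 - 7*w^2 + 15*w + 18) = (w - 4)*(w + 2)*(w^3 - 5*w^2 + 3*w + 9) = (w - 4)*(w + 1)*(w + 2)*(w^2 - 6*w + 9) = (w - 4)*(w - 3)*(w + 1)*(w + 2)*(w - 3)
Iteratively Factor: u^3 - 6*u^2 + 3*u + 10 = (u - 5)*(u^2 - u - 2) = (u - 5)*(u - 2)*(u + 1)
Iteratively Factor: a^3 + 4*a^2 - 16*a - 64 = (a - 4)*(a^2 + 8*a + 16) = (a - 4)*(a + 4)*(a + 4)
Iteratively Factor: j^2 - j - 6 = (j - 3)*(j + 2)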